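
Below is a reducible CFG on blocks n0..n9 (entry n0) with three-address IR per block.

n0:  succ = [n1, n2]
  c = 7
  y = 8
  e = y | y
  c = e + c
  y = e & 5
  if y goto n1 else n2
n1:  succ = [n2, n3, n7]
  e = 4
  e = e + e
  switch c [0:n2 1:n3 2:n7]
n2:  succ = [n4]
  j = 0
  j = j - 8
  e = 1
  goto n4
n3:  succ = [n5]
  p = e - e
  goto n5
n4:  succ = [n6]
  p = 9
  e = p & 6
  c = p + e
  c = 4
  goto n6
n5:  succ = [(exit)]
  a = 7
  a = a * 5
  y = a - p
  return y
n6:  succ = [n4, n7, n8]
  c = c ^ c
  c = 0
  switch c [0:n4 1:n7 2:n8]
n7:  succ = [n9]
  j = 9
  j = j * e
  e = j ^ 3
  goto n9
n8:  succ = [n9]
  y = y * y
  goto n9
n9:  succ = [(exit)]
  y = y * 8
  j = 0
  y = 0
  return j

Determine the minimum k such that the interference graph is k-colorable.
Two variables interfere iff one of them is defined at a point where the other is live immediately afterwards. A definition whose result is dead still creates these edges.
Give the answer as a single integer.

Answer: 3

Working:
Block summaries:
  n0 def {c,e,y} use ∅
  n1 def {e} use {c}
  n2 def {e,j} use ∅
  n3 def {p} use {e}
  n4 def {c,e,p} use ∅
  n5 def {a,y} use {p}
  n6 def {c} use {c}
  n7 def {e,j} use {e}
  n8 def {y} use {y}
  n9 def {j,y} use {y}

Backward fixpoint:
  n0: in=∅ out={c,y}
  n1: in={c,y} out={e,y}
  n2: in={y} out={y}
  n3: in={e} out={p}
  n4: in={y} out={c,e,y}
  n5: in={p} out=∅
  n6: in={c,e,y} out={e,y}
  n7: in={e,y} out={y}
  n8: in={y} out={y}
  n9: in={y} out=∅

Interference:
  a — {p}
  c — {e,y}
  e — {c,j,p,y}
  j — {e,y}
  p — {a,e,y}
  y — {c,e,j,p}

Colouring:
  {c,e,y} pairwise interfere (3-clique) ⇒ χ ≥ 3
  assign a→R0 c→R2 e→R0 j→R2 p→R2 y→R1 — no edge inside a register ⇒ χ ≤ 3
  χ = 3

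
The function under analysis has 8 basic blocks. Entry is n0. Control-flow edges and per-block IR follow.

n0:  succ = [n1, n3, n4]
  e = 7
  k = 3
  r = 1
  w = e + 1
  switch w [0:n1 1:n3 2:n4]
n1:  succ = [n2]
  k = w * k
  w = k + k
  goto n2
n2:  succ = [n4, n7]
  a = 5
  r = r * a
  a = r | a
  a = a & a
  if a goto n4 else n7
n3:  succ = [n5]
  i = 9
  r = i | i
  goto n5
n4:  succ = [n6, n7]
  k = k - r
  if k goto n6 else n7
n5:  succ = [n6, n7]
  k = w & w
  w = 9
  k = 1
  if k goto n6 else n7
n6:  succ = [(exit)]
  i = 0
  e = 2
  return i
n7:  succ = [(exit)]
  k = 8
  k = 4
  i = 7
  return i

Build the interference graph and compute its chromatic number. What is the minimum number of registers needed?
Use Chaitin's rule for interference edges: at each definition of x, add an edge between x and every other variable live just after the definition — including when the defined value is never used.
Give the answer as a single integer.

Answer: 3

Working:
Block summaries:
  n0: {e,k,r,w} / ∅
  n1: {k,w} / {k,w}
  n2: {a,r} / {r}
  n3: {i,r} / ∅
  n4: {k} / {k,r}
  n5: {k,w} / {w}
  n6: {e,i} / ∅
  n7: {i,k} / ∅

Live sets:
  live n0: ∅→{k,r,w}
  live n1: {k,r,w}→{k,r}
  live n2: {k,r}→{k,r}
  live n3: {w}→{w}
  live n4: {k,r}→∅
  live n5: {w}→∅
  live n6: ∅→∅
  live n7: ∅→∅

Interference:
  a↔{k,r}
  e↔{i,k,r}
  i↔{e,w}
  k↔{a,e,r,w}
  r↔{a,e,k,w}
  w↔{i,k,r}

Registers:
  clique {a,k,r} ⇒ need ≥ 3
  assign a→r2 e→r2 i→r0 k→r0 r→r1 w→r2 — no edge inside a register ⇒ χ ≤ 3
  χ = 3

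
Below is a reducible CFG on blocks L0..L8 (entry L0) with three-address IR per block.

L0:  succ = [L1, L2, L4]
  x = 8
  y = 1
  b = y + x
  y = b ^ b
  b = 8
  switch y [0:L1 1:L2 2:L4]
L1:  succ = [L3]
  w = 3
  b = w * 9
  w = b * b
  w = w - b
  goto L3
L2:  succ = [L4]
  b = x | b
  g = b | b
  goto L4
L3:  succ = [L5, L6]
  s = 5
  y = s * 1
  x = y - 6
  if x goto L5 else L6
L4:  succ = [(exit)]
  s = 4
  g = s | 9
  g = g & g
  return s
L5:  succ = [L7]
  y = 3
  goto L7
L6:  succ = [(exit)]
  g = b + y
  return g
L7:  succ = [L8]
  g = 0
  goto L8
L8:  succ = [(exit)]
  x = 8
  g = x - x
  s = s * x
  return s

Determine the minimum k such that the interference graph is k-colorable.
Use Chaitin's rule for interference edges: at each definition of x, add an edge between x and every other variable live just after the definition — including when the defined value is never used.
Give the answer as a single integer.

Answer: 4

Working:
Per-block:
  L0: def={b,x,y} ue=∅
  L1: def={b,w} ue=∅
  L2: def={b,g} ue={b,x}
  L3: def={s,x,y} ue=∅
  L4: def={g,s} ue=∅
  L5: def={y} ue=∅
  L6: def={g} ue={b,y}
  L7: def={g} ue=∅
  L8: def={g,s,x} ue={s}

Live sets:
  L0 li=∅ lo={b,x}
  L1 li=∅ lo={b}
  L2 li={b,x} lo=∅
  L3 li={b} lo={b,s,y}
  L4 li=∅ lo=∅
  L5 li={s} lo={s}
  L6 li={b,y} lo=∅
  L7 li={s} lo={s}
  L8 li={s} lo=∅

Interfere edges:
  b — {s,w,x,y}
  g — {s,x}
  s — {b,g,x,y}
  w — {b}
  x — {b,g,s,y}
  y — {b,s,x}

Registers:
  {b,s,x,y} pairwise interfere (4-clique) ⇒ χ ≥ 4
  4-colouring: R0={b,g}  R1={s,w}  R2={x}  R3={y}
  χ = 4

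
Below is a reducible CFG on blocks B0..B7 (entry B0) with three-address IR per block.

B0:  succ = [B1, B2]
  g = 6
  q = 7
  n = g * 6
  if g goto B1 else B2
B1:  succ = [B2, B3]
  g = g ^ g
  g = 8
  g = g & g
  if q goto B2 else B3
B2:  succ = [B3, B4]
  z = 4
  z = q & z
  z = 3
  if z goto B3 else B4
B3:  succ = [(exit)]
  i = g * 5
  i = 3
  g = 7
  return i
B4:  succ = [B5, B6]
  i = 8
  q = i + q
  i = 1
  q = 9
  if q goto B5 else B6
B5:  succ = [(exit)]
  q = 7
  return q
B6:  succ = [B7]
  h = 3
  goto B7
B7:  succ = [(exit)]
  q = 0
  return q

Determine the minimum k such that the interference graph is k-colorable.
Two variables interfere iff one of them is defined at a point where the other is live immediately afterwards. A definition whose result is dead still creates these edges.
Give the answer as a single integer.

Block summaries:
  B0: def={g,n,q} ue=∅
  B1: def={g} ue={g,q}
  B2: def={z} ue={q}
  B3: def={g,i} ue={g}
  B4: def={i,q} ue={q}
  B5: def={q} ue=∅
  B6: def={h} ue=∅
  B7: def={q} ue=∅

Backward fixpoint:
  B0: in=∅ out={g,q}
  B1: in={g,q} out={g,q}
  B2: in={g,q} out={g,q}
  B3: in={g} out=∅
  B4: in={q} out=∅
  B5: in=∅ out=∅
  B6: in=∅ out=∅
  B7: in=∅ out=∅

Interfere edges:
  g — {i,n,q,z}
  h — ∅
  i — {g,q}
  n — {g,q}
  q — {g,i,n,z}
  z — {g,q}

Registers:
  {g,i,q} pairwise interfere (3-clique) ⇒ χ ≥ 3
  3-colouring: c0={g,h}  c1={q}  c2={i,n,z}
  χ = 3

Answer: 3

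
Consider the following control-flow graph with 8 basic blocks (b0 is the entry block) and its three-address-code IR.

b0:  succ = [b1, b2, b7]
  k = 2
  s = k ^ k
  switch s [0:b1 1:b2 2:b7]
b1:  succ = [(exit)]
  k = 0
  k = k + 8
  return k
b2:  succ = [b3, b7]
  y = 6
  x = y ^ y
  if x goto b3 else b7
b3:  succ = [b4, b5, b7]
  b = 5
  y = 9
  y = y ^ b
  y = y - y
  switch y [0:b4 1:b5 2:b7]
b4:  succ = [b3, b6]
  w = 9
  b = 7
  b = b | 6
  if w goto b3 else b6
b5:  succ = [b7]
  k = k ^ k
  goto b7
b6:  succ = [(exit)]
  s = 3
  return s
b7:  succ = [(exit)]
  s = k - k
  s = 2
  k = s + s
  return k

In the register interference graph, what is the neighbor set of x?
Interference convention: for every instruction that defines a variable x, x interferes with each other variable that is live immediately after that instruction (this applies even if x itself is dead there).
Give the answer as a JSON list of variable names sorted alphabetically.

Block summaries:
  b0: {k,s} / ∅
  b1: {k} / ∅
  b2: {x,y} / ∅
  b3: {b,y} / ∅
  b4: {b,w} / ∅
  b5: {k} / {k}
  b6: {s} / ∅
  b7: {k,s} / {k}

Liveness:
  b0: in=∅ out={k}
  b1: in=∅ out=∅
  b2: in={k} out={k}
  b3: in={k} out={k}
  b4: in={k} out={k}
  b5: in={k} out={k}
  b6: in=∅ out=∅
  b7: in={k} out=∅

Interfere edges:
  b↔{k,w,y}
  k↔{b,s,w,x,y}
  s↔{k}
  w↔{b,k}
  x↔{k}
  y↔{b,k}

N(x) = ["k"]

Answer: ["k"]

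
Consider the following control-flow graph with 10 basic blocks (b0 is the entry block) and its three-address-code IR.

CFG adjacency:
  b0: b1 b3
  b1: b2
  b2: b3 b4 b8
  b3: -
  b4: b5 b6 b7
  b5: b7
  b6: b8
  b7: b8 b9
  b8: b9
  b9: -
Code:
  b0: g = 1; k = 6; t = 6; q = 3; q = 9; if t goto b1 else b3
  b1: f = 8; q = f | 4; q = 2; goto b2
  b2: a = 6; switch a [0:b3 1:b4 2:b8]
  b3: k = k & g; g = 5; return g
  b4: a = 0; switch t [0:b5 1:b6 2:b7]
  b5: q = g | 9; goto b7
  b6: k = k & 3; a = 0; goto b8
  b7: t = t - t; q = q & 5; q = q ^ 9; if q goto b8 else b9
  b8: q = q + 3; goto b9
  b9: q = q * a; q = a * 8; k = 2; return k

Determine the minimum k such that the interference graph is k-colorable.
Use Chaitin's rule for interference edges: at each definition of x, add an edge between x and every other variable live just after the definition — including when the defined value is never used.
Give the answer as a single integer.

Answer: 5

Working:
Per-block:
  b0: {g,k,q,t} / ∅
  b1: {f,q} / ∅
  b2: {a} / ∅
  b3: {g,k} / {g,k}
  b4: {a} / {t}
  b5: {q} / {g}
  b6: {a,k} / {k}
  b7: {q,t} / {q,t}
  b8: {q} / {q}
  b9: {k,q} / {a,q}

Backward fixpoint:
  b0: in=∅ out={g,k,t}
  b1: in={g,k,t} out={g,k,q,t}
  b2: in={g,k,q,t} out={a,g,k,q,t}
  b3: in={g,k} out=∅
  b4: in={g,k,q,t} out={a,g,k,q,t}
  b5: in={a,g,t} out={a,q,t}
  b6: in={k,q} out={a,q}
  b7: in={a,q,t} out={a,q}
  b8: in={a,q} out={a,q}
  b9: in={a,q} out=∅

Interfere edges:
  a: {g,k,q,t}
  f: {g,k,t}
  g: {a,f,k,q,t}
  k: {a,f,g,q,t}
  q: {a,g,k,t}
  t: {a,f,g,k,q}

Chromatic number:
  {a,g,k,q,t} pairwise interfere (5-clique) ⇒ χ ≥ 5
  assign a→c3 f→c3 g→c0 k→c1 q→c4 t→c2 — no edge inside a register ⇒ χ ≤ 5
  χ = 5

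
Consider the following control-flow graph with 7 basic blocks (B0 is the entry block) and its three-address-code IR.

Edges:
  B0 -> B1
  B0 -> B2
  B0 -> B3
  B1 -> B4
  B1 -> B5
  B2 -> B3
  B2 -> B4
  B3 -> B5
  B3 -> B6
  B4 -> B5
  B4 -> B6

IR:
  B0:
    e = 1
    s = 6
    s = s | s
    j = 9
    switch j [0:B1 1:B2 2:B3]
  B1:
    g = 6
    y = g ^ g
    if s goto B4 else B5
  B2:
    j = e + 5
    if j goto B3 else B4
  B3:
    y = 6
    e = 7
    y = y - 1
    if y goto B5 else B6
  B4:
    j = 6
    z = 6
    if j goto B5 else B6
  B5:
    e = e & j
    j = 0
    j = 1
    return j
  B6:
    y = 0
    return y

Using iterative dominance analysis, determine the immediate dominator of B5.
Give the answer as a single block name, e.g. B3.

Answer: B0

Analysis:
idom tree: B1←B0 B2←B0 B3←B0 B4←B0 B5←B0 B6←B0
Dom∩ at merges:
  B3: preds {B0,B2}: {B0} ∩ {B0,B2} = {B0}; idom=B0
  B4: preds {B1,B2}: {B0,B1} ∩ {B0,B2} = {B0}; idom=B0
  B5: preds {B1,B3,B4}: {B0,B1} ∩ {B0,B3} ∩ {B0,B4} = {B0}; idom=B0
  B6: preds {B3,B4}: {B0,B3} ∩ {B0,B4} = {B0}; idom=B0

idom(B5) = B0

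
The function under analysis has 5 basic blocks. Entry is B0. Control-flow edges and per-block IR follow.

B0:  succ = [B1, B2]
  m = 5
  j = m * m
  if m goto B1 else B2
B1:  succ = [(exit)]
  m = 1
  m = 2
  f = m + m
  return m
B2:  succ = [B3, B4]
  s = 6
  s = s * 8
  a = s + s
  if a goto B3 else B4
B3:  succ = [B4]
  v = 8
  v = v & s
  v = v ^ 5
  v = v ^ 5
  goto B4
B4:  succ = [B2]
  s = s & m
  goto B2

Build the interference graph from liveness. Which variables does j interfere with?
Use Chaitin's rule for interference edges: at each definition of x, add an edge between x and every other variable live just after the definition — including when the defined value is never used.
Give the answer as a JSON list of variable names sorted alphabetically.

def/use:
  B0 def {j,m} use ∅
  B1 def {f,m} use ∅
  B2 def {a,s} use ∅
  B3 def {v} use {s}
  B4 def {s} use {m,s}

Backward fixpoint:
  B0: in=∅ out={m}
  B1: in=∅ out=∅
  B2: in={m} out={m,s}
  B3: in={m,s} out={m,s}
  B4: in={m,s} out={m}

Interference:
  a: {m,s}
  f: {m}
  j: {m}
  m: {a,f,j,s,v}
  s: {a,m,v}
  v: {m,s}

N(j) = ["m"]

Answer: ["m"]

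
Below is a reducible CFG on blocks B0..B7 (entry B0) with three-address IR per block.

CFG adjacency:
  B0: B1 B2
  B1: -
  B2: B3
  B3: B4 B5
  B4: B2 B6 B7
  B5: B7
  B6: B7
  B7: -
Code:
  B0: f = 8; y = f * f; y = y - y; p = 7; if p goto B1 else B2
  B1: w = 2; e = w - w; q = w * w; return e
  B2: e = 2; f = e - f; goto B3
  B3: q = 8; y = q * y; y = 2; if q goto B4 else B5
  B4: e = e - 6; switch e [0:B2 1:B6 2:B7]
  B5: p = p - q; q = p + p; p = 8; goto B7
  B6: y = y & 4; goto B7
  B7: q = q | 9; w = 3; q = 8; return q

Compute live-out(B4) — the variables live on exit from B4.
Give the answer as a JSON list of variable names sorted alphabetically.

Answer: ["f", "p", "q", "y"]

Derivation:
def/use:
  B0 def {f,p,y} use ∅
  B1 def {e,q,w} use ∅
  B2 def {e,f} use {f}
  B3 def {q,y} use {y}
  B4 def {e} use {e}
  B5 def {p,q} use {p,q}
  B6 def {y} use {y}
  B7 def {q,w} use {q}

Live sets:
  B0: in=∅ out={f,p,y}
  B1: in=∅ out=∅
  B2: in={f,p,y} out={e,f,p,y}
  B3: in={e,f,p,y} out={e,f,p,q,y}
  B4: in={e,f,p,q,y} out={f,p,q,y}
  B5: in={p,q} out={q}
  B6: in={q,y} out={q}
  B7: in={q} out=∅

live-out(B4) = ["f", "p", "q", "y"]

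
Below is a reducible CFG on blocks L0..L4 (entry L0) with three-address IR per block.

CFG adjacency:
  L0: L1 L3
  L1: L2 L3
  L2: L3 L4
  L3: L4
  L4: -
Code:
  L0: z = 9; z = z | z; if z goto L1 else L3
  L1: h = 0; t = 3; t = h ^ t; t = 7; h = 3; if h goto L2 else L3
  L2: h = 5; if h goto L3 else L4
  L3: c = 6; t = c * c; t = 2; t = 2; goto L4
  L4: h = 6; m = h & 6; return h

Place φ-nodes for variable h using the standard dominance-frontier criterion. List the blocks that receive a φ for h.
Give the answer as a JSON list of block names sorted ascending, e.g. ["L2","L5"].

idom tree: L1←L0 L2←L1 L3←L0 L4←L0
Dom∩ at merges:
  L3: preds {L0,L1,L2}: {L0} ∩ {L0,L1} ∩ {L0,L1,L2} = {L0}; idom=L0
  L4: preds {L2,L3}: {L0,L1,L2} ∩ {L0,L3} = {L0}; idom=L0

Frontier:
  L3←L0: walk · to L0
  L3←L1: walk L1 to L0
  L3←L2: walk L2→L1 to L0
  L4←L2: walk L2→L1 to L0
  L4←L3: walk L3 to L0
  L0: DF=∅
  L1: DF={L3,L4}
  L2: DF={L3,L4}
  L3: DF={L4}
  L4: DF=∅

φ for h: defs {L1,L2,L4}
  DF⁺ = {L3,L4}

Answer: ["L3", "L4"]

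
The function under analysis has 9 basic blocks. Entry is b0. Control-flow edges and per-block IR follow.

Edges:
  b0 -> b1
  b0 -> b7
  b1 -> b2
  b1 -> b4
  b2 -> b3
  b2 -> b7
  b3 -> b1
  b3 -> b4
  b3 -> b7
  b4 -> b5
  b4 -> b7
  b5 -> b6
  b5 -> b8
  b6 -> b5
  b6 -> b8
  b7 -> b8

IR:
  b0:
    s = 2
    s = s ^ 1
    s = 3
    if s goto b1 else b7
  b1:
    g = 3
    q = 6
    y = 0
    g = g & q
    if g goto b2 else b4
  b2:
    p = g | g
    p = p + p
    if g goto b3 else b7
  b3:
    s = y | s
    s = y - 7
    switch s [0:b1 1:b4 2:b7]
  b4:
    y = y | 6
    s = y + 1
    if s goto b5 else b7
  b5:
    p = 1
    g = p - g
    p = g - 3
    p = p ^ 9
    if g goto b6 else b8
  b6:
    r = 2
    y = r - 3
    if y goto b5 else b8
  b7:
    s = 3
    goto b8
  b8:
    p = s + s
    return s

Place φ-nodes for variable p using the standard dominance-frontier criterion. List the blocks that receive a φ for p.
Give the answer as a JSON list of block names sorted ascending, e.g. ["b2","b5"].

Answer: ["b1", "b4", "b5", "b7", "b8"]

Derivation:
idom tree: b1←b0 b2←b1 b3←b2 b4←b1 b5←b4 b6←b5 b7←b0 b8←b0
Dom∩ at merges:
  b1: preds {b0,b3}: {b0} ∩ {b0,b1,b2,b3} = {b0}; idom=b0
  b4: preds {b1,b3}: {b0,b1} ∩ {b0,b1,b2,b3} = {b0,b1}; idom=b1
  b5: preds {b4,b6}: {b0,b1,b4} ∩ {b0,b1,b4,b5,b6} = {b0,b1,b4}; idom=b4
  b7: preds {b0,b2,b3,b4}: {b0} ∩ {b0,b1,b2} ∩ {b0,b1,b2,b3} ∩ {b0,b1,b4} = {b0}; idom=b0
  b8: preds {b5,b6,b7}: {b0,b1,b4,b5} ∩ {b0,b1,b4,b5,b6} ∩ {b0,b7} = {b0}; idom=b0

DF walk-up:
  b1←b0: walk · to b0
  b1←b3: walk b3→b2→b1 to b0
  b4←b1: walk · to b1
  b4←b3: walk b3→b2 to b1
  b5←b4: walk · to b4
  b5←b6: walk b6→b5 to b4
  b7←b0: walk · to b0
  b7←b2: walk b2→b1 to b0
  b7←b3: walk b3→b2→b1 to b0
  b7←b4: walk b4→b1 to b0
  b8←b5: walk b5→b4→b1 to b0
  b8←b6: walk b6→b5→b4→b1 to b0
  b8←b7: walk b7 to b0
  b0: DF=∅
  b1: DF={b1,b7,b8}
  b2: DF={b1,b4,b7}
  b3: DF={b1,b4,b7}
  b4: DF={b7,b8}
  b5: DF={b5,b8}
  b6: DF={b5,b8}
  b7: DF={b8}
  b8: DF=∅

φ for p: defs {b2,b5,b8}
  DF⁺ = {b1,b4,b5,b7,b8}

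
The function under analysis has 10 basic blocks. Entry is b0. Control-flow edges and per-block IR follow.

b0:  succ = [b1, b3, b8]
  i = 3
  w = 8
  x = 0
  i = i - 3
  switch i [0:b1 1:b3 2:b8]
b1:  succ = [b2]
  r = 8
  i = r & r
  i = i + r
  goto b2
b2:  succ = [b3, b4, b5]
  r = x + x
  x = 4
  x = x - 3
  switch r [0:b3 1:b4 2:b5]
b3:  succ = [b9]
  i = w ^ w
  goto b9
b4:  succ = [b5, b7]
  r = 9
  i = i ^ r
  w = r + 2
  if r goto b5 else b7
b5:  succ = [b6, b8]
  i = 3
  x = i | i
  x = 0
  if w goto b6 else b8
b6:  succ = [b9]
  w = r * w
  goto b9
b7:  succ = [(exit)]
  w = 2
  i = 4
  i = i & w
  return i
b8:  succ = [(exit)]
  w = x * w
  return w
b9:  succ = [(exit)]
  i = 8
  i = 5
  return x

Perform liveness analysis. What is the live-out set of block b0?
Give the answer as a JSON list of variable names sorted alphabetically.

Answer: ["w", "x"]

Analysis:
def/use:
  b0 def {i,w,x} use ∅
  b1 def {i,r} use ∅
  b2 def {r,x} use {x}
  b3 def {i} use {w}
  b4 def {i,r,w} use {i}
  b5 def {i,x} use {w}
  b6 def {w} use {r,w}
  b7 def {i,w} use ∅
  b8 def {w} use {w,x}
  b9 def {i} use {x}

Live sets:
  live b0: ∅→{w,x}
  live b1: {w,x}→{i,w,x}
  live b2: {i,w,x}→{i,r,w,x}
  live b3: {w,x}→{x}
  live b4: {i}→{r,w}
  live b5: {r,w}→{r,w,x}
  live b6: {r,w,x}→{x}
  live b7: ∅→∅
  live b8: {w,x}→∅
  live b9: {x}→∅

live-out(b0) = ["w", "x"]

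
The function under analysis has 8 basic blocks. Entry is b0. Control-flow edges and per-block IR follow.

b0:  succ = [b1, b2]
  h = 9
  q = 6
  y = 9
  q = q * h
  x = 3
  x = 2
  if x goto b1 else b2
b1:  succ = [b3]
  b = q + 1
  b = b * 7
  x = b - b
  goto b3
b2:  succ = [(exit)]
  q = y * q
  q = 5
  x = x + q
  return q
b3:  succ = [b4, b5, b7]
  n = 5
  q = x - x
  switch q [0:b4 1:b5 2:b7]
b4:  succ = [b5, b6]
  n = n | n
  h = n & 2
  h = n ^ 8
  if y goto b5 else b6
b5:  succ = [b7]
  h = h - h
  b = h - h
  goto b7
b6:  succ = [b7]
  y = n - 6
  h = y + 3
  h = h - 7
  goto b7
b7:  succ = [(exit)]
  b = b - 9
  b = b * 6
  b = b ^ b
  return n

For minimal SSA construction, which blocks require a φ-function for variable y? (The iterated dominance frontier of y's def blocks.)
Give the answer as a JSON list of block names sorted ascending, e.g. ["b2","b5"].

idom tree: b1←b0 b2←b0 b3←b1 b4←b3 b5←b3 b6←b4 b7←b3
Join-block Dom:
  b5: preds {b3,b4}: {b0,b1,b3} ∩ {b0,b1,b3,b4} = {b0,b1,b3}; idom=b3
  b7: preds {b3,b5,b6}: {b0,b1,b3} ∩ {b0,b1,b3,b5} ∩ {b0,b1,b3,b4,b6} = {b0,b1,b3}; idom=b3

DF derivation:
  b5←b3: walk · to b3
  b5←b4: walk b4 to b3
  b7←b3: walk · to b3
  b7←b5: walk b5 to b3
  b7←b6: walk b6→b4 to b3
  DF(b0)=∅
  DF(b1)=∅
  DF(b2)=∅
  DF(b3)=∅
  DF(b4)={b5,b7}
  DF(b5)={b7}
  DF(b6)={b7}
  DF(b7)=∅

φ for y: defs {b0,b6}
  DF⁺ = {b7}

Answer: ["b7"]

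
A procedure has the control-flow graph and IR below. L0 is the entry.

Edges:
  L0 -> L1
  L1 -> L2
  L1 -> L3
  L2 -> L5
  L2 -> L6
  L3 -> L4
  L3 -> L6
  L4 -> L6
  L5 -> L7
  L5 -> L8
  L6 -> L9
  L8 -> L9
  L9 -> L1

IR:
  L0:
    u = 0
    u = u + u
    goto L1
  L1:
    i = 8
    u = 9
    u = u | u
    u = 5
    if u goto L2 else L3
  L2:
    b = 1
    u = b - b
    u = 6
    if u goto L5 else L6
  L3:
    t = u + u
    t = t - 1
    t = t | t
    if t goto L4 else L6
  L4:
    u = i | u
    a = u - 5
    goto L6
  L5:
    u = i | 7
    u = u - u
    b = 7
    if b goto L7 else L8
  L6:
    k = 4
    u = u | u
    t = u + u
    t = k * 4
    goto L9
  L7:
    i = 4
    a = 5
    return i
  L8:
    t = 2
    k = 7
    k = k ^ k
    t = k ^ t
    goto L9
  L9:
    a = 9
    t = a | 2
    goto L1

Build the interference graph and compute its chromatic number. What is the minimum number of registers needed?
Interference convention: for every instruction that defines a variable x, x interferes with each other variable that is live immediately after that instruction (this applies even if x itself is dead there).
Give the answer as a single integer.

Block summaries:
  L0 def {u} use ∅
  L1 def {i,u} use ∅
  L2 def {b,u} use ∅
  L3 def {t} use {u}
  L4 def {a,u} use {i,u}
  L5 def {b,u} use {i}
  L6 def {k,t,u} use {u}
  L7 def {a,i} use ∅
  L8 def {k,t} use ∅
  L9 def {a,t} use ∅

Backward fixpoint:
  live L0: ∅→∅
  live L1: ∅→{i,u}
  live L2: {i}→{i,u}
  live L3: {i,u}→{i,u}
  live L4: {i,u}→{u}
  live L5: {i}→∅
  live L6: {u}→∅
  live L7: ∅→∅
  live L8: ∅→∅
  live L9: ∅→∅

Interfere edges:
  a: {i,u}
  b: {i}
  i: {a,b,t,u}
  k: {t,u}
  t: {i,k,u}
  u: {a,i,k,t}

Chromatic number:
  clique {a,i,u} ⇒ need ≥ 3
  3-colouring: R0={i,k}  R1={b,u}  R2={a,t}
  χ = 3

Answer: 3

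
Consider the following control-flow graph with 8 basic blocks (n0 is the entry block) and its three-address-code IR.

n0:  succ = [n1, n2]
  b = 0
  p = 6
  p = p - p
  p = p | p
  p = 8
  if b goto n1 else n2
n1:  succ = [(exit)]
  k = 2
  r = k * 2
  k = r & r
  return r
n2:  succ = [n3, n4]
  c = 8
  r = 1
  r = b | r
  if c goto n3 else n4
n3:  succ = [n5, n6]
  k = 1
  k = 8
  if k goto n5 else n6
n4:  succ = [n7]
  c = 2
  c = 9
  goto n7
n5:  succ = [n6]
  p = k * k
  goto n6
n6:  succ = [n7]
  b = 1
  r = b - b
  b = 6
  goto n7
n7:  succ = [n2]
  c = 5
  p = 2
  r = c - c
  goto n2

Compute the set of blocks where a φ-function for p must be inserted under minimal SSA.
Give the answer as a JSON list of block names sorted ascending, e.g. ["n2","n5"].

idom tree: n1←n0 n2←n0 n3←n2 n4←n2 n5←n3 n6←n3 n7←n2
Join-block Dom:
  n2: preds {n0,n7}: {n0} ∩ {n0,n2,n7} = {n0}; idom=n0
  n6: preds {n3,n5}: {n0,n2,n3} ∩ {n0,n2,n3,n5} = {n0,n2,n3}; idom=n3
  n7: preds {n4,n6}: {n0,n2,n4} ∩ {n0,n2,n3,n6} = {n0,n2}; idom=n2

DF derivation:
  n2←n0: walk · to n0
  n2←n7: walk n7→n2 to n0
  n6←n3: walk · to n3
  n6←n5: walk n5 to n3
  n7←n4: walk n4 to n2
  n7←n6: walk n6→n3 to n2
  DF(n0)=∅
  DF(n1)=∅
  DF(n2)={n2}
  DF(n3)={n7}
  DF(n4)={n7}
  DF(n5)={n6}
  DF(n6)={n7}
  DF(n7)={n2}

φ for p: defs {n0,n5,n7}
  DF⁺ = {n2,n6,n7}

Answer: ["n2", "n6", "n7"]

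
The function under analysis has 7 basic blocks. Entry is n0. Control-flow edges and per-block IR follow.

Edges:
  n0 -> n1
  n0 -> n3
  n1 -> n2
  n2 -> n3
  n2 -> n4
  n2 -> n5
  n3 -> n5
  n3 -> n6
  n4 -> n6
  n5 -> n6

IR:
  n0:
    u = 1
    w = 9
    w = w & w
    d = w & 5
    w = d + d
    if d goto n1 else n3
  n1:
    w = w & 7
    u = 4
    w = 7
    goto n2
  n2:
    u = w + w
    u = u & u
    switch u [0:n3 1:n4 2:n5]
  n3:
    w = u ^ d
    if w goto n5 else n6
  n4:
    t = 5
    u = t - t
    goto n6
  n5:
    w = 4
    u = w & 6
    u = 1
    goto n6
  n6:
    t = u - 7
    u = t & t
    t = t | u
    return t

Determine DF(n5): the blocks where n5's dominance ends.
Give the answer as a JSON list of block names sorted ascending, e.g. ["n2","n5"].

idom tree: n1←n0 n2←n1 n3←n0 n4←n2 n5←n0 n6←n0
Dom at joins:
  n3: preds {n0,n2}: {n0} ∩ {n0,n1,n2} = {n0}; idom=n0
  n5: preds {n2,n3}: {n0,n1,n2} ∩ {n0,n3} = {n0}; idom=n0
  n6: preds {n3,n4,n5}: {n0,n3} ∩ {n0,n1,n2,n4} ∩ {n0,n5} = {n0}; idom=n0

Frontier:
  join n3 pred n0: · stop@n0
  join n3 pred n2: n2→n1 stop@n0
  join n5 pred n2: n2→n1 stop@n0
  join n5 pred n3: n3 stop@n0
  join n6 pred n3: n3 stop@n0
  join n6 pred n4: n4→n2→n1 stop@n0
  join n6 pred n5: n5 stop@n0
  n0: DF=∅
  n1: DF={n3,n5,n6}
  n2: DF={n3,n5,n6}
  n3: DF={n5,n6}
  n4: DF={n6}
  n5: DF={n6}
  n6: DF=∅

DF(n5) = ["n6"]

Answer: ["n6"]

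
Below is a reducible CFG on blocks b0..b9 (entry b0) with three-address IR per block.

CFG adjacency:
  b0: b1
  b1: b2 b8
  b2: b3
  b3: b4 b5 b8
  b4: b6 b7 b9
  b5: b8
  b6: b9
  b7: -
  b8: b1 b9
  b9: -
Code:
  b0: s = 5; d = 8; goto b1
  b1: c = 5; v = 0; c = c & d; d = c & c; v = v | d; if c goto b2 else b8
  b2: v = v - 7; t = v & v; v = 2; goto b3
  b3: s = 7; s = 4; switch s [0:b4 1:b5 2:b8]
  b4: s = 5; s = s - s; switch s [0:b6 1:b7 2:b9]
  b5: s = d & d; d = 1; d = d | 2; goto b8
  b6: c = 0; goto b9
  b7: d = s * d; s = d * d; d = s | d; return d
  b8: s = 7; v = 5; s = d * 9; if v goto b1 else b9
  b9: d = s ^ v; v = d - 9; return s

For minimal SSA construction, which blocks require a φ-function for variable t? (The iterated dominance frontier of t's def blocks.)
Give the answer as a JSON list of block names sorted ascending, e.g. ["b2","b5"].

idom tree: b1←b0 b2←b1 b3←b2 b4←b3 b5←b3 b6←b4 b7←b4 b8←b1 b9←b1
Dom∩ at merges:
  b1: preds {b0,b8}: {b0} ∩ {b0,b1,b8} = {b0}; idom=b0
  b8: preds {b1,b3,b5}: {b0,b1} ∩ {b0,b1,b2,b3} ∩ {b0,b1,b2,b3,b5} = {b0,b1}; idom=b1
  b9: preds {b4,b6,b8}: {b0,b1,b2,b3,b4} ∩ {b0,b1,b2,b3,b4,b6} ∩ {b0,b1,b8} = {b0,b1}; idom=b1

Frontier:
  join b1 pred b0: · stop@b0
  join b1 pred b8: b8→b1 stop@b0
  join b8 pred b1: · stop@b1
  join b8 pred b3: b3→b2 stop@b1
  join b8 pred b5: b5→b3→b2 stop@b1
  join b9 pred b4: b4→b3→b2 stop@b1
  join b9 pred b6: b6→b4→b3→b2 stop@b1
  join b9 pred b8: b8 stop@b1
  DF(b0)=∅
  DF(b1)={b1}
  DF(b2)={b8,b9}
  DF(b3)={b8,b9}
  DF(b4)={b9}
  DF(b5)={b8}
  DF(b6)={b9}
  DF(b7)=∅
  DF(b8)={b1,b9}
  DF(b9)=∅

φ for t: defs {b2}
  DF⁺ = {b1,b8,b9}

Answer: ["b1", "b8", "b9"]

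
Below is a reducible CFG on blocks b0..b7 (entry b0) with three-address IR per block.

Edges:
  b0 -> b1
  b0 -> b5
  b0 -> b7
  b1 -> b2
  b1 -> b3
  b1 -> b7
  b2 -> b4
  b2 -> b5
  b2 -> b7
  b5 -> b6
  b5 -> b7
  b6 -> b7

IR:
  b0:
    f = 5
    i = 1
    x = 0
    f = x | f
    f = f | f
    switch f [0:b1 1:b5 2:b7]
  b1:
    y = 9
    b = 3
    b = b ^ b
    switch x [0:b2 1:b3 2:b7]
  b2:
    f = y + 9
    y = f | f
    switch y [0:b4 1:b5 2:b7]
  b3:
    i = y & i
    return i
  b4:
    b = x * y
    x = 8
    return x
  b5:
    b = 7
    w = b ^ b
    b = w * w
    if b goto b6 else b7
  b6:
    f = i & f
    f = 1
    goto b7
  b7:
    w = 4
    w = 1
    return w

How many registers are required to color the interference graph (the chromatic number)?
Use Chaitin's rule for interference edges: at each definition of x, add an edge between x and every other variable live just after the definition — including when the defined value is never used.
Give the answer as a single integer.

Block summaries:
  b0: {f,i,x} / ∅
  b1: {b,y} / {x}
  b2: {f,y} / {y}
  b3: {i} / {i,y}
  b4: {b,x} / {x,y}
  b5: {b,w} / ∅
  b6: {f} / {f,i}
  b7: {w} / ∅

Backward fixpoint:
  live b0: ∅→{f,i,x}
  live b1: {i,x}→{i,x,y}
  live b2: {i,x,y}→{f,i,x,y}
  live b3: {i,y}→∅
  live b4: {x,y}→∅
  live b5: {f,i}→{f,i}
  live b6: {f,i}→∅
  live b7: ∅→∅

Interference:
  b: {f,i,x,y}
  f: {b,i,w,x,y}
  i: {b,f,w,x,y}
  w: {f,i}
  x: {b,f,i,y}
  y: {b,f,i,x}

Colouring:
  lower bound: {b,f,i,x,y} mutually conflict ⇒ χ ≥ 5
  assign b→R2 f→R0 i→R1 w→R2 x→R3 y→R4 — no edge inside a register ⇒ χ ≤ 5
  χ = 5

Answer: 5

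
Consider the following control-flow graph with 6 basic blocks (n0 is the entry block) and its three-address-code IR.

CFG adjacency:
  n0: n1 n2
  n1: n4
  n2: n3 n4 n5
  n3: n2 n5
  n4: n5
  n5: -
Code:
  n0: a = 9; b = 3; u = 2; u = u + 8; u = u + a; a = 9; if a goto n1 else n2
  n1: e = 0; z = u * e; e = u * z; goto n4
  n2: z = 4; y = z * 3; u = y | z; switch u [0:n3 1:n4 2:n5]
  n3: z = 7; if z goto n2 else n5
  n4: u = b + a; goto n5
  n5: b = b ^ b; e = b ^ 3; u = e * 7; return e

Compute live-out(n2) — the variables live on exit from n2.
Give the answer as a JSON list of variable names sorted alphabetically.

Block summaries:
  n0 def {a,b,u} use ∅
  n1 def {e,z} use {u}
  n2 def {u,y,z} use ∅
  n3 def {z} use ∅
  n4 def {u} use {a,b}
  n5 def {b,e,u} use {b}

Liveness:
  n0 li=∅ lo={a,b,u}
  n1 li={a,b,u} lo={a,b}
  n2 li={a,b} lo={a,b}
  n3 li={a,b} lo={a,b}
  n4 li={a,b} lo={b}
  n5 li={b} lo=∅

live-out(n2) = ["a", "b"]

Answer: ["a", "b"]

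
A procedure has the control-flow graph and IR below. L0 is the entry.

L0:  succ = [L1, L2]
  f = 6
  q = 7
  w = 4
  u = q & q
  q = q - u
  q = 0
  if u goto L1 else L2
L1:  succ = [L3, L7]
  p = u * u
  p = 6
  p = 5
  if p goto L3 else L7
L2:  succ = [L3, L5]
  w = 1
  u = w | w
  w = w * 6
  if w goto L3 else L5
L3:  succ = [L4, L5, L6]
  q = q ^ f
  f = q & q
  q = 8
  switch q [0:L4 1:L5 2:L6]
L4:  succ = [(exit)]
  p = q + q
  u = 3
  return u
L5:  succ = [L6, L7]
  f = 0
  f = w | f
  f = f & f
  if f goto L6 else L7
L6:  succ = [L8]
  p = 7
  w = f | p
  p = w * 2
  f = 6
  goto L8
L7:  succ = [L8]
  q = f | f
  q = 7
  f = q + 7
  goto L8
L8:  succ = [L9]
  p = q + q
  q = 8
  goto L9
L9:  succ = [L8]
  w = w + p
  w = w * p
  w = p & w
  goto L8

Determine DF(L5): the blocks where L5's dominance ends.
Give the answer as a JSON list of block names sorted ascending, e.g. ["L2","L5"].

idom tree: L1←L0 L2←L0 L3←L0 L4←L3 L5←L0 L6←L0 L7←L0 L8←L0 L9←L8
Dom∩ at merges:
  L3: preds {L1,L2}: {L0,L1} ∩ {L0,L2} = {L0}; idom=L0
  L5: preds {L2,L3}: {L0,L2} ∩ {L0,L3} = {L0}; idom=L0
  L6: preds {L3,L5}: {L0,L3} ∩ {L0,L5} = {L0}; idom=L0
  L7: preds {L1,L5}: {L0,L1} ∩ {L0,L5} = {L0}; idom=L0
  L8: preds {L6,L7,L9}: {L0,L6} ∩ {L0,L7} ∩ {L0,L8,L9} = {L0}; idom=L0

DF walk-up:
  join L3 pred L1: L1 stop@L0
  join L3 pred L2: L2 stop@L0
  join L5 pred L2: L2 stop@L0
  join L5 pred L3: L3 stop@L0
  join L6 pred L3: L3 stop@L0
  join L6 pred L5: L5 stop@L0
  join L7 pred L1: L1 stop@L0
  join L7 pred L5: L5 stop@L0
  join L8 pred L6: L6 stop@L0
  join L8 pred L7: L7 stop@L0
  join L8 pred L9: L9→L8 stop@L0
  L0 → ∅
  L1 → {L3,L7}
  L2 → {L3,L5}
  L3 → {L5,L6}
  L4 → ∅
  L5 → {L6,L7}
  L6 → {L8}
  L7 → {L8}
  L8 → {L8}
  L9 → {L8}

DF(L5) = ["L6", "L7"]

Answer: ["L6", "L7"]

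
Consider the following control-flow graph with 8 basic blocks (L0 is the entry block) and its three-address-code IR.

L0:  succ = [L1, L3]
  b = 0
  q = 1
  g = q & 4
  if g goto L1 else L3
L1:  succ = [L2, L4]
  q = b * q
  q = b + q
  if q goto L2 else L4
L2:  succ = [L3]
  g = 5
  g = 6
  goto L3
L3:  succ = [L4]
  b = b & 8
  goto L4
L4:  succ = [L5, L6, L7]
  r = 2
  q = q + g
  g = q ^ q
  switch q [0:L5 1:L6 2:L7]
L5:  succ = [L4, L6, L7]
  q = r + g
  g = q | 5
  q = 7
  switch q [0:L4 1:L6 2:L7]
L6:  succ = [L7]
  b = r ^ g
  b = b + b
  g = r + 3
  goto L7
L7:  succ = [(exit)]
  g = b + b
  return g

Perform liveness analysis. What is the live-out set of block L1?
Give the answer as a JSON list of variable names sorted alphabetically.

Answer: ["b", "g", "q"]

Derivation:
def/use:
  L0: {b,g,q} / ∅
  L1: {q} / {b,q}
  L2: {g} / ∅
  L3: {b} / {b}
  L4: {g,q,r} / {g,q}
  L5: {g,q} / {g,r}
  L6: {b,g} / {g,r}
  L7: {g} / {b}

Live sets:
  L0: in=∅ out={b,g,q}
  L1: in={b,g,q} out={b,g,q}
  L2: in={b,q} out={b,g,q}
  L3: in={b,g,q} out={b,g,q}
  L4: in={b,g,q} out={b,g,r}
  L5: in={b,g,r} out={b,g,q,r}
  L6: in={g,r} out={b}
  L7: in={b} out=∅

live-out(L1) = ["b", "g", "q"]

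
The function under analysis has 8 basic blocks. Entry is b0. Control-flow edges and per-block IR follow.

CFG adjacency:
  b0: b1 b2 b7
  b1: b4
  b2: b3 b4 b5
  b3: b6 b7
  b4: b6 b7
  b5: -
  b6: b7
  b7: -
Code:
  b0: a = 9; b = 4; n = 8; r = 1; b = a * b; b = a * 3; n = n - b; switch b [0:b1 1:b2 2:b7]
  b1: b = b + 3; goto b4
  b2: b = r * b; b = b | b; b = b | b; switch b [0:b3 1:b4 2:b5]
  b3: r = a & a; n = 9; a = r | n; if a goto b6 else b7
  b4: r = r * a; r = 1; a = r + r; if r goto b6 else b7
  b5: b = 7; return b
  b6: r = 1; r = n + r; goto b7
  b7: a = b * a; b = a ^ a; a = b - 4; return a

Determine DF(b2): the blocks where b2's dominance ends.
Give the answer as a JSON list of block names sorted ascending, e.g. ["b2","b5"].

Answer: ["b4", "b6", "b7"]

Derivation:
idom tree: b1←b0 b2←b0 b3←b2 b4←b0 b5←b2 b6←b0 b7←b0
Dom∩ at merges:
  b4: preds {b1,b2}: {b0,b1} ∩ {b0,b2} = {b0}; idom=b0
  b6: preds {b3,b4}: {b0,b2,b3} ∩ {b0,b4} = {b0}; idom=b0
  b7: preds {b0,b3,b4,b6}: {b0} ∩ {b0,b2,b3} ∩ {b0,b4} ∩ {b0,b6} = {b0}; idom=b0

DF derivation:
  b4←b1: walk b1 to b0
  b4←b2: walk b2 to b0
  b6←b3: walk b3→b2 to b0
  b6←b4: walk b4 to b0
  b7←b0: walk · to b0
  b7←b3: walk b3→b2 to b0
  b7←b4: walk b4 to b0
  b7←b6: walk b6 to b0
  b0 → ∅
  b1 → {b4}
  b2 → {b4,b6,b7}
  b3 → {b6,b7}
  b4 → {b6,b7}
  b5 → ∅
  b6 → {b7}
  b7 → ∅

DF(b2) = ["b4", "b6", "b7"]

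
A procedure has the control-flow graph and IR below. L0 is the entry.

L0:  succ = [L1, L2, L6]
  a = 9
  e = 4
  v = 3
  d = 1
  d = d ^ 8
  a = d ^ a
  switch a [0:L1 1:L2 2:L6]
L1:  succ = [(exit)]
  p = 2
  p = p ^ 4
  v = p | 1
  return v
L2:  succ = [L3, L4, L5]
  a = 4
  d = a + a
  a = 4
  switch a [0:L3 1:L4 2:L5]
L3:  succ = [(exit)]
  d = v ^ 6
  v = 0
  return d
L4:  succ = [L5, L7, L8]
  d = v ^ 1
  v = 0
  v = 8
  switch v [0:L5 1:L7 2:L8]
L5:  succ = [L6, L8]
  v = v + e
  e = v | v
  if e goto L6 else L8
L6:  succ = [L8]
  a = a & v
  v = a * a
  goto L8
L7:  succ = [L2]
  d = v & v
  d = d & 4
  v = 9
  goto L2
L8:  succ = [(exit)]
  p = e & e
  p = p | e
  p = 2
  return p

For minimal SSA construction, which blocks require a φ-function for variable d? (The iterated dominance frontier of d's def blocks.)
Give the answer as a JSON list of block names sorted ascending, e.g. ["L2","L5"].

idom tree: L1←L0 L2←L0 L3←L2 L4←L2 L5←L2 L6←L0 L7←L4 L8←L0
Join-block Dom:
  L2: preds {L0,L7}: {L0} ∩ {L0,L2,L4,L7} = {L0}; idom=L0
  L5: preds {L2,L4}: {L0,L2} ∩ {L0,L2,L4} = {L0,L2}; idom=L2
  L6: preds {L0,L5}: {L0} ∩ {L0,L2,L5} = {L0}; idom=L0
  L8: preds {L4,L5,L6}: {L0,L2,L4} ∩ {L0,L2,L5} ∩ {L0,L6} = {L0}; idom=L0

DF walk-up:
  join L2 pred L0: · stop@L0
  join L2 pred L7: L7→L4→L2 stop@L0
  join L5 pred L2: · stop@L2
  join L5 pred L4: L4 stop@L2
  join L6 pred L0: · stop@L0
  join L6 pred L5: L5→L2 stop@L0
  join L8 pred L4: L4→L2 stop@L0
  join L8 pred L5: L5→L2 stop@L0
  join L8 pred L6: L6 stop@L0
  DF(L0)=∅
  DF(L1)=∅
  DF(L2)={L2,L6,L8}
  DF(L3)=∅
  DF(L4)={L2,L5,L8}
  DF(L5)={L6,L8}
  DF(L6)={L8}
  DF(L7)={L2}
  DF(L8)=∅

φ for d: defs {L0,L2,L3,L4,L7}
  DF⁺ = {L2,L5,L6,L8}

Answer: ["L2", "L5", "L6", "L8"]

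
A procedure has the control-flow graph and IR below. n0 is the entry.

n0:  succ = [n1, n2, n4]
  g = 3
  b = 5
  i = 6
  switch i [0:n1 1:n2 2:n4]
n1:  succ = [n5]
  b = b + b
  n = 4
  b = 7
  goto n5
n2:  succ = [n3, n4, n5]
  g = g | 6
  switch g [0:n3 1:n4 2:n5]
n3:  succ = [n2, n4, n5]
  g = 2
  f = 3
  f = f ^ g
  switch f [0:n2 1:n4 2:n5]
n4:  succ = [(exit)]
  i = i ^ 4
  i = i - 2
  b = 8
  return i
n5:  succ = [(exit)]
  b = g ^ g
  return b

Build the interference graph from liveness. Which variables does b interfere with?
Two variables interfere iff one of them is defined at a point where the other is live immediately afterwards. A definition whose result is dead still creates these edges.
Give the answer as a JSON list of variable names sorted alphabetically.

Answer: ["g", "i"]

Derivation:
def/use:
  n0: def={b,g,i} ue=∅
  n1: def={b,n} ue={b}
  n2: def={g} ue={g}
  n3: def={f,g} ue=∅
  n4: def={b,i} ue={i}
  n5: def={b} ue={g}

Backward fixpoint:
  n0 li=∅ lo={b,g,i}
  n1 li={b,g} lo={g}
  n2 li={g,i} lo={g,i}
  n3 li={i} lo={g,i}
  n4 li={i} lo=∅
  n5 li={g} lo=∅

Interfere edges:
  b — {g,i}
  f — {g,i}
  g — {b,f,i,n}
  i — {b,f,g}
  n — {g}

N(b) = ["g", "i"]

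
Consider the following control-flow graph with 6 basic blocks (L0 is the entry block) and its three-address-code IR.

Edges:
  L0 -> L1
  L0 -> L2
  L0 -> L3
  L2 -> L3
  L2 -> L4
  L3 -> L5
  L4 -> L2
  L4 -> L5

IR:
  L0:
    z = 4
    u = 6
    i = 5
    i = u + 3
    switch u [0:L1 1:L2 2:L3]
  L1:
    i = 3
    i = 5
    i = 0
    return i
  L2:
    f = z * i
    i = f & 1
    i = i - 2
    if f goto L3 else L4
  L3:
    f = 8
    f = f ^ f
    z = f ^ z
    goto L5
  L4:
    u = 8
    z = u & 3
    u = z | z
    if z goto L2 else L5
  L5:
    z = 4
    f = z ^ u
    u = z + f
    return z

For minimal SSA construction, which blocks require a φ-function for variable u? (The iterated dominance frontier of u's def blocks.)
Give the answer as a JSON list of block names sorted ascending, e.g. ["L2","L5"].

idom tree: L1←L0 L2←L0 L3←L0 L4←L2 L5←L0
Dom at joins:
  L2: preds {L0,L4}: {L0} ∩ {L0,L2,L4} = {L0}; idom=L0
  L3: preds {L0,L2}: {L0} ∩ {L0,L2} = {L0}; idom=L0
  L5: preds {L3,L4}: {L0,L3} ∩ {L0,L2,L4} = {L0}; idom=L0

DF walk-up:
  L2←L0: walk · to L0
  L2←L4: walk L4→L2 to L0
  L3←L0: walk · to L0
  L3←L2: walk L2 to L0
  L5←L3: walk L3 to L0
  L5←L4: walk L4→L2 to L0
  L0 → ∅
  L1 → ∅
  L2 → {L2,L3,L5}
  L3 → {L5}
  L4 → {L2,L5}
  L5 → ∅

φ for u: defs {L0,L4,L5}
  DF⁺ = {L2,L3,L5}

Answer: ["L2", "L3", "L5"]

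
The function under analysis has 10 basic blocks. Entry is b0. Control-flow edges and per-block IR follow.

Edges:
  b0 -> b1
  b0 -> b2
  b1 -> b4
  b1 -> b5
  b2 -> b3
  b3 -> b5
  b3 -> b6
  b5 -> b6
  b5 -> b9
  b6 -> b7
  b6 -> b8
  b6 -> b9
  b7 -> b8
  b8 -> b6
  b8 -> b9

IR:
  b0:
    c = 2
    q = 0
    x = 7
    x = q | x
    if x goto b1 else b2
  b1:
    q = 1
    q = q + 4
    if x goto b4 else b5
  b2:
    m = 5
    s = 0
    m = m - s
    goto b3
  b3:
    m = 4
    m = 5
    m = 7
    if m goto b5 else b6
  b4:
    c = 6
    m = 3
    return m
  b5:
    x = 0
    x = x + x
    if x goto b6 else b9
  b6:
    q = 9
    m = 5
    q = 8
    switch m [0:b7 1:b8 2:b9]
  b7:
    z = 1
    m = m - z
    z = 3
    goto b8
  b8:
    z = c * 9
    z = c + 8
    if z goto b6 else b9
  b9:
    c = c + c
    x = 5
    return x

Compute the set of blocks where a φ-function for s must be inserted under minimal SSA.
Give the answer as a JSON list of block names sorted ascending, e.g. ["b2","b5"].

idom tree: b1←b0 b2←b0 b3←b2 b4←b1 b5←b0 b6←b0 b7←b6 b8←b6 b9←b0
Dom at joins:
  b5: preds {b1,b3}: {b0,b1} ∩ {b0,b2,b3} = {b0}; idom=b0
  b6: preds {b3,b5,b8}: {b0,b2,b3} ∩ {b0,b5} ∩ {b0,b6,b8} = {b0}; idom=b0
  b8: preds {b6,b7}: {b0,b6} ∩ {b0,b6,b7} = {b0,b6}; idom=b6
  b9: preds {b5,b6,b8}: {b0,b5} ∩ {b0,b6} ∩ {b0,b6,b8} = {b0}; idom=b0

DF derivation:
  b5←b1: walk b1 to b0
  b5←b3: walk b3→b2 to b0
  b6←b3: walk b3→b2 to b0
  b6←b5: walk b5 to b0
  b6←b8: walk b8→b6 to b0
  b8←b6: walk · to b6
  b8←b7: walk b7 to b6
  b9←b5: walk b5 to b0
  b9←b6: walk b6 to b0
  b9←b8: walk b8→b6 to b0
  DF(b0)=∅
  DF(b1)={b5}
  DF(b2)={b5,b6}
  DF(b3)={b5,b6}
  DF(b4)=∅
  DF(b5)={b6,b9}
  DF(b6)={b6,b9}
  DF(b7)={b8}
  DF(b8)={b6,b9}
  DF(b9)=∅

φ for s: defs {b2}
  DF⁺ = {b5,b6,b9}

Answer: ["b5", "b6", "b9"]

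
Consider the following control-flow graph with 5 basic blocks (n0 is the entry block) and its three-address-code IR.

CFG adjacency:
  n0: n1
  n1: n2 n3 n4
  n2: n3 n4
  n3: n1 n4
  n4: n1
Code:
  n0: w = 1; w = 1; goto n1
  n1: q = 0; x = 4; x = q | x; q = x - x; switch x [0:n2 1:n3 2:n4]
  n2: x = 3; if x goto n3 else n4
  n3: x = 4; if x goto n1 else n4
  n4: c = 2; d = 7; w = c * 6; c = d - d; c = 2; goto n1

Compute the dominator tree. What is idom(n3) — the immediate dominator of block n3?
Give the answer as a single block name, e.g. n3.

idom tree: n1←n0 n2←n1 n3←n1 n4←n1
Join-block Dom:
  n1: preds {n0,n3,n4}: {n0} ∩ {n0,n1,n3} ∩ {n0,n1,n4} = {n0}; idom=n0
  n3: preds {n1,n2}: {n0,n1} ∩ {n0,n1,n2} = {n0,n1}; idom=n1
  n4: preds {n1,n2,n3}: {n0,n1} ∩ {n0,n1,n2} ∩ {n0,n1,n3} = {n0,n1}; idom=n1

idom(n3) = n1

Answer: n1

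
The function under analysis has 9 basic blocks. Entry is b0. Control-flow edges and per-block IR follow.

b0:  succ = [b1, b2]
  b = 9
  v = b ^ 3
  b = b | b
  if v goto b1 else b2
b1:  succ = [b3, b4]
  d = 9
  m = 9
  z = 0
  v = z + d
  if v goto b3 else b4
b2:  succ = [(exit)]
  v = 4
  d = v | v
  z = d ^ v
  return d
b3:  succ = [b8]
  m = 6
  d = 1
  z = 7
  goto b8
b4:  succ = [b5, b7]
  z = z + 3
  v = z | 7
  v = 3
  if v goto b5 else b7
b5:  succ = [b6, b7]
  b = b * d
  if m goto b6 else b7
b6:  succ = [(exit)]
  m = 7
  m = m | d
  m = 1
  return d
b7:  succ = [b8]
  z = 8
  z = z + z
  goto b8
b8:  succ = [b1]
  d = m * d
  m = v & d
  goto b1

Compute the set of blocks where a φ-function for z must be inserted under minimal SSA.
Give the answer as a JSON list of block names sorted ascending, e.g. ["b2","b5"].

Answer: ["b1", "b8"]

Derivation:
idom tree: b1←b0 b2←b0 b3←b1 b4←b1 b5←b4 b6←b5 b7←b4 b8←b1
Dom∩ at merges:
  b1: preds {b0,b8}: {b0} ∩ {b0,b1,b8} = {b0}; idom=b0
  b7: preds {b4,b5}: {b0,b1,b4} ∩ {b0,b1,b4,b5} = {b0,b1,b4}; idom=b4
  b8: preds {b3,b7}: {b0,b1,b3} ∩ {b0,b1,b4,b7} = {b0,b1}; idom=b1

DF walk-up:
  b1←b0: walk · to b0
  b1←b8: walk b8→b1 to b0
  b7←b4: walk · to b4
  b7←b5: walk b5 to b4
  b8←b3: walk b3 to b1
  b8←b7: walk b7→b4 to b1
  b0: DF=∅
  b1: DF={b1}
  b2: DF=∅
  b3: DF={b8}
  b4: DF={b8}
  b5: DF={b7}
  b6: DF=∅
  b7: DF={b8}
  b8: DF={b1}

φ for z: defs {b1,b2,b3,b4,b7}
  DF⁺ = {b1,b8}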